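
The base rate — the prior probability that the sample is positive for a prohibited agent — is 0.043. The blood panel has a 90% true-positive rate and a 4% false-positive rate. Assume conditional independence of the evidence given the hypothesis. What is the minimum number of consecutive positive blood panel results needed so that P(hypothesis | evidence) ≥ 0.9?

Prior odds = 0.043/0.957 = 43/957.
Likelihood ratio of a positive result = 0.9/0.04 = 22.5.
Target odds: 0.9 ÷ 0.1 = 9.
Need (43/957) × 22.5ⁿ ≥ 9, i.e. 22.5ⁿ ≥ 8613/43.
22.5¹ = 22.5 falls short of 8613/43 but 22.5² = 506.25 reaches it, so n = 2.

2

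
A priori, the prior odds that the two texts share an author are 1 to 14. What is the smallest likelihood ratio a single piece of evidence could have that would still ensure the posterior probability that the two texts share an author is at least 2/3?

Prior odds = 1/14.
Target odds = (2/3)/(1/3) = 2.
Required Bayes factor = 2 ÷ (1/14) = 28.

28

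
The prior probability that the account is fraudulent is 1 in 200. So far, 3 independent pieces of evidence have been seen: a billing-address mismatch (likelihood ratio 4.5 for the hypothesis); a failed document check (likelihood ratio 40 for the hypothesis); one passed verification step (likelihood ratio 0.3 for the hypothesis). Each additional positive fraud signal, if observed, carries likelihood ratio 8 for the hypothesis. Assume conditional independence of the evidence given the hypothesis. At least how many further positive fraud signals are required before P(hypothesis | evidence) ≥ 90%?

Prior odds = 0.005/0.995 = 1/199.
Combined Bayes factor of the evidence already in hand = 4.5 × 40 × 0.3 = 54.
Odds after that evidence = (1/199) × 54 = 54/199.
Target odds = 0.9/0.1 = 9.
Need 8ⁿ ≥ 9 ÷ (54/199) = 199/6.
8¹ = 8 falls short of 199/6 but 8² = 64 reaches it, so n = 2.

2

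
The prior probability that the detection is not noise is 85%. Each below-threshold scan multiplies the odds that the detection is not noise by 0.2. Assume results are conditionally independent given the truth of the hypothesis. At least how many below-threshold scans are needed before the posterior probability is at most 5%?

3

Prior odds = 0.85/0.15 = 17/3.
Likelihood ratio per below-threshold scan = 0.2.
Target posterior odds = 0.05/0.95 = 1/19.
Require 0.2ⁿ ≤ 1/19 ÷ (17/3) = 3/323.
0.2² = 0.04 is still above 3/323 but 0.2³ = 0.008 is at or below it, so n = 3.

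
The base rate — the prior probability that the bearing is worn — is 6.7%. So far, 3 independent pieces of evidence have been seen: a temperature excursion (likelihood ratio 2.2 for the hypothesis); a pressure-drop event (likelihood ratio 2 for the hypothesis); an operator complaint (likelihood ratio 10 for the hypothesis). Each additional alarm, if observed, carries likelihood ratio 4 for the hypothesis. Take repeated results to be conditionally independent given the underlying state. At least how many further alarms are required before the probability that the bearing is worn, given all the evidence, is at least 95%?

Prior odds = 0.067/0.933 = 67/933.
Combined Bayes factor of the evidence already in hand = 2.2 × 2 × 10 = 44.
Odds after that evidence = (67/933) × 44 = 2948/933.
Target odds = 0.95/0.05 = 19.
Need 4ⁿ ≥ 19 ÷ (2948/933) = 17727/2948.
4¹ = 4 falls short of 17727/2948 but 4² = 16 reaches it, so n = 2.

2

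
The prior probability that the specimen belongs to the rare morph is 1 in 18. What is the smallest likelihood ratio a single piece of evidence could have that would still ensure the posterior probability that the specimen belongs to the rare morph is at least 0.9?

153

Prior odds = (1/18)/(17/18) = 1/17.
Target odds = 0.9/0.1 = 9.
Required Bayes factor = 9 ÷ (1/17) = 153.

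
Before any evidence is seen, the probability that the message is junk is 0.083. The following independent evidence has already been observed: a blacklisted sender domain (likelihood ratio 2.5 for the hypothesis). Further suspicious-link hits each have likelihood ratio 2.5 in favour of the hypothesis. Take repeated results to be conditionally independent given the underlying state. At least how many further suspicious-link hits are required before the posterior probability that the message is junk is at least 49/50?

6

Prior odds = 0.083/0.917 = 83/917.
Bayes factor of the evidence already in hand = 2.5.
Odds after that evidence = (83/917) × 2.5 = 415/1834.
Target odds = 0.98/0.02 = 49.
Need 2.5ⁿ ≥ 49 ÷ (415/1834) = 89866/415.
2.5⁵ = 97.65625 falls short of 89866/415 but 2.5⁶ = 244.140625 reaches it, so n = 6.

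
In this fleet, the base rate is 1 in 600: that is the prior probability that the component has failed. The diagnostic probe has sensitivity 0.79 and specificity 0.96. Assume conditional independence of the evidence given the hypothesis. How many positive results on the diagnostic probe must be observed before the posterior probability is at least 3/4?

Prior odds = (1/600)/(599/600) = 1/599.
False-positive rate = 1 − 0.96 = 0.04; likelihood ratio of a positive = 0.79/0.04 = 19.75.
Target posterior odds = 0.75/0.25 = 3.
Need (1/599) × 19.75ⁿ ≥ 3, i.e. 19.75ⁿ ≥ 1797.
19.75² = 390.0625 falls short of 1797 but 19.75³ = 7703.734375 reaches it, so n = 3.

3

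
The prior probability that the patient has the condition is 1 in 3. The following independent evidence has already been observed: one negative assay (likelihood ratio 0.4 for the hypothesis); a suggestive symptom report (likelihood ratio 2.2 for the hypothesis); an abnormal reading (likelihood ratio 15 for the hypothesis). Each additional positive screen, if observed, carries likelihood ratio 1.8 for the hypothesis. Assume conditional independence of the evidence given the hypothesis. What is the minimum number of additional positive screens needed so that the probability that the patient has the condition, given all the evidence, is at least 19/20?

Prior odds = (1/3)/(2/3) = 0.5.
Combined Bayes factor of the evidence already in hand = 0.4 × 2.2 × 15 = 13.2.
Odds after that evidence = 0.5 × 13.2 = 6.6.
Target odds = 0.95/0.05 = 19.
Need 1.8ⁿ ≥ 19 ÷ 6.6 = 95/33.
1.8¹ = 1.8 falls short of 95/33 but 1.8² = 3.24 reaches it, so n = 2.

2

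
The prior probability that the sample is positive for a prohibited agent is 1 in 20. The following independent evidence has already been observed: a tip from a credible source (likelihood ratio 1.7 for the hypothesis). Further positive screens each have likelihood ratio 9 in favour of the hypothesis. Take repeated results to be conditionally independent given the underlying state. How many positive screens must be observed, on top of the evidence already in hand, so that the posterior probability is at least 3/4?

Prior odds = 0.05/0.95 = 1/19.
Bayes factor of the evidence already in hand = 1.7.
Odds after that evidence = (1/19) × 1.7 = 17/190.
Target odds = 0.75/0.25 = 3.
Need 9ⁿ ≥ 3 ÷ (17/190) = 570/17.
9¹ = 9 falls short of 570/17 but 9² = 81 reaches it, so n = 2.

2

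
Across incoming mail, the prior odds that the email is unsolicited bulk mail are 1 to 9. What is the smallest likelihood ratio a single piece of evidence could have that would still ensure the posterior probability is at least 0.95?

171

Prior odds = 1/9.
Target odds = 0.95/0.05 = 19.
Required Bayes factor = 19 ÷ (1/9) = 171.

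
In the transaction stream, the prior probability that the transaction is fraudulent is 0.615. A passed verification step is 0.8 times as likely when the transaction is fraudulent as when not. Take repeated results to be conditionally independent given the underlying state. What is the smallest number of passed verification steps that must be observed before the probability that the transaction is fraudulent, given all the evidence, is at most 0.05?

16

Prior odds = 0.615/0.385 = 123/77.
Likelihood ratio per passed verification step = 0.8.
Target posterior odds = 0.05/0.95 = 1/19.
Need (123/77) × 0.8ⁿ ≤ 1/19, i.e. 0.8ⁿ ≤ 77/2337.
0.8¹⁵ ≈0.0351844 is still above 77/2337 but 0.8¹⁶ ≈0.0281475 is at or below it, so n = 16.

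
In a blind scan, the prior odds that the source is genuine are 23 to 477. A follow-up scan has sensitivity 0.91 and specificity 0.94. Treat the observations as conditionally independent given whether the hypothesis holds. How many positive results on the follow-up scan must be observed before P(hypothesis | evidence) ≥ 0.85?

2

Prior odds = 23/477.
False-positive rate = 1 − 0.94 = 0.06; likelihood ratio of a positive = 0.91/0.06 = 91/6.
Target posterior odds = 0.85/0.15 = 17/3.
Need (23/477) × (91/6)ⁿ ≥ 17/3, i.e. (91/6)ⁿ ≥ 2703/23.
(91/6)¹ = 91/6 falls short of 2703/23 but (91/6)² = 8281/36 reaches it, so n = 2.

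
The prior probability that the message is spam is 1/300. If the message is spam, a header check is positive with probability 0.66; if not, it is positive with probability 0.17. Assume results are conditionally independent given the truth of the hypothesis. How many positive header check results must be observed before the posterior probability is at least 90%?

6

Prior odds: (1/300) ÷ (299/300) = 1/299.
Likelihood ratio of a positive = 0.66/0.17 = 66/17.
Target posterior odds = 0.9/0.1 = 9.
Require (66/17)ⁿ ≥ 9 ÷ (1/299) = 2691.
(66/17)⁵ ≈882.013 falls short of 2691 but (66/17)⁶ ≈3424.29 reaches it, so n = 6.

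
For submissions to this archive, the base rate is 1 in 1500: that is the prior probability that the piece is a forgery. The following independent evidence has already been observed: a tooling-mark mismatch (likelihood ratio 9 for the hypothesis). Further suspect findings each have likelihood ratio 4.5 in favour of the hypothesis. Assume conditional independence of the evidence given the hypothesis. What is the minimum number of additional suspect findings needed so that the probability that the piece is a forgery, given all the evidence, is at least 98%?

6

Prior odds = (1/1500)/(1499/1500) = 1/1499.
Bayes factor of the evidence already in hand = 9.
Odds after that evidence = (1/1499) × 9 = 9/1499.
Target odds = 0.98/0.02 = 49.
Need 4.5ⁿ ≥ 49 ÷ (9/1499) = 73451/9.
4.5⁵ = 1845.28125 falls short of 73451/9 but 4.5⁶ = 8303.765625 reaches it, so n = 6.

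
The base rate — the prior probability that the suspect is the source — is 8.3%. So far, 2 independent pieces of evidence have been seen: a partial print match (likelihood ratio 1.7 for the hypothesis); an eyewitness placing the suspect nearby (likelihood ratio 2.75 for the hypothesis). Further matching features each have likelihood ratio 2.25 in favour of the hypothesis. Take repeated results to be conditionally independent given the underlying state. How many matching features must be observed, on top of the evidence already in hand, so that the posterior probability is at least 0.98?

6

Prior odds = 0.083/0.917 = 83/917.
Combined Bayes factor of the evidence already in hand = 1.7 × 2.75 = 4.675.
Odds after that evidence = (83/917) × 4.675 = 15521/36680.
Target odds = 0.98/0.02 = 49.
Need 2.25ⁿ ≥ 49 ÷ (15521/36680) = 1797320/15521.
2.25⁵ = 59049/1024 falls short of 1797320/15521 but 2.25⁶ = 531441/4096 reaches it, so n = 6.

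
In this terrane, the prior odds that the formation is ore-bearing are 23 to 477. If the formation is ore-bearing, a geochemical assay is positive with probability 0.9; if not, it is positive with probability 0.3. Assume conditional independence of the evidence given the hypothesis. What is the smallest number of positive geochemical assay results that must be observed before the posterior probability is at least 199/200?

8

Prior odds = 23/477.
Likelihood ratio of a positive = 0.9/0.3 = 3.
Target posterior odds = 0.995/0.005 = 199.
Require 3ⁿ ≥ 199 ÷ (23/477) = 94923/23.
3⁷ = 2187 falls short of 94923/23 but 3⁸ = 6561 reaches it, so n = 8.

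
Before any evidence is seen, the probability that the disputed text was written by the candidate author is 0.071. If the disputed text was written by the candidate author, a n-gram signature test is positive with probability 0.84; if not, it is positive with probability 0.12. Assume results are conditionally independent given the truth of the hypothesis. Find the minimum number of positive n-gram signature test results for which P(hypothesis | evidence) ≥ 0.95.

3

Prior odds = 0.071/0.929 = 71/929.
Likelihood ratio of a positive = 0.84/0.12 = 7.
Target posterior odds = 0.95/0.05 = 19.
Require 7ⁿ ≥ 19 ÷ (71/929) = 17651/71.
7² = 49 falls short of 17651/71 but 7³ = 343 reaches it, so n = 3.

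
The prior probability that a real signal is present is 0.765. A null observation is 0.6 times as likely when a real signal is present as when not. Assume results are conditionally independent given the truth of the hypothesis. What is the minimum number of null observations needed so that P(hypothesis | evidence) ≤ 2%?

10

Prior odds = 0.765/0.235 = 153/47.
Likelihood ratio per null observation = 0.6.
Target odds: 0.02 ÷ 0.98 = 1/49.
Require 0.6ⁿ ≤ 1/49 ÷ (153/47) = 47/7497.
0.6⁹ = 19683/1953125 is still above 47/7497 but 0.6¹⁰ = 59049/9765625 is at or below it, so n = 10.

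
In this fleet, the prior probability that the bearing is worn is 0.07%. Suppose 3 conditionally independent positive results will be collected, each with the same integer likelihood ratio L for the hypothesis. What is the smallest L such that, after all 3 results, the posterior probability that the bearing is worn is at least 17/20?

21

Prior odds = 0.0007/0.9993 = 7/9993.
Target odds = 0.85/0.15 = 17/3.
Need L³ ≥ 17/3 ÷ (7/9993) = 56627/7.
20³ = 8000 < 56627/7 ≤ 9261 = 21³, so L = 21.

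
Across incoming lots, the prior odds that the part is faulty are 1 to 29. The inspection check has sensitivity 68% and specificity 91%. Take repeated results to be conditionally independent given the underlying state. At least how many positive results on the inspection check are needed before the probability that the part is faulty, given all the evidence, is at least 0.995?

5

Prior odds = 1/29.
False-positive rate = 1 − 0.91 = 0.09; likelihood ratio of a positive = 0.68/0.09 = 68/9.
Target posterior odds = 0.995/0.005 = 199.
Need (1/29) × (68/9)ⁿ ≥ 199, i.e. (68/9)ⁿ ≥ 5771.
(68/9)⁴ = 21381376/6561 falls short of 5771 but (68/9)⁵ ≈24622.5 reaches it, so n = 5.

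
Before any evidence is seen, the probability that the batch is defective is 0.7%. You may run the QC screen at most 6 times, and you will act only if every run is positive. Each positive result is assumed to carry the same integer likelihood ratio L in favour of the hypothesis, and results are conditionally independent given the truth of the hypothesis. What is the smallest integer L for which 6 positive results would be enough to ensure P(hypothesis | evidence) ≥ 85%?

4

Prior odds = 0.007/0.993 = 7/993.
Target odds = 0.85/0.15 = 17/3.
Need L⁶ ≥ 17/3 ÷ (7/993) = 5627/7.
3⁶ = 729 < 5627/7 ≤ 4096 = 4⁶, so L = 4.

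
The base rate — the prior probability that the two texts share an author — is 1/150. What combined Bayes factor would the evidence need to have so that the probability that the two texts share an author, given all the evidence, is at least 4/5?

Prior odds = (1/150)/(149/150) = 1/149.
Target odds = 0.8/0.2 = 4.
Required Bayes factor = 4 ÷ (1/149) = 596.

596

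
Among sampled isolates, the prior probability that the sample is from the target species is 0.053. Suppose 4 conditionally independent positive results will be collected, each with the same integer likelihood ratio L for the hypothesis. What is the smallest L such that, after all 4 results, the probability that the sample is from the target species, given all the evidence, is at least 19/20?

5

Prior odds = 0.053/0.947 = 53/947.
Target odds = 0.95/0.05 = 19.
Need L⁴ ≥ 19 ÷ (53/947) = 17993/53.
4⁴ = 256 < 17993/53 ≤ 625 = 5⁴, so L = 5.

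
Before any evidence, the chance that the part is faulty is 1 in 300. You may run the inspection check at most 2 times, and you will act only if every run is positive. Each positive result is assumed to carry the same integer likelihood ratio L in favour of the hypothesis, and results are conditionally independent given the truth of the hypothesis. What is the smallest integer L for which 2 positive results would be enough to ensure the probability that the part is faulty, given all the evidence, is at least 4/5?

Prior odds = (1/300)/(299/300) = 1/299.
Target odds = 0.8/0.2 = 4.
Need L² ≥ 4 ÷ (1/299) = 1196.
34² = 1156 < 1196 ≤ 1225 = 35², so L = 35.

35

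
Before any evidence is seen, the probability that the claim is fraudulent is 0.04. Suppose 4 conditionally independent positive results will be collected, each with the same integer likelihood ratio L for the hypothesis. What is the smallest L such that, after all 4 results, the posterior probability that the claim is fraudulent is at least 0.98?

Prior odds = 0.04/0.96 = 1/24.
Target odds = 0.98/0.02 = 49.
Need L⁴ ≥ 49 ÷ (1/24) = 1176.
5⁴ = 625 < 1176 ≤ 1296 = 6⁴, so L = 6.

6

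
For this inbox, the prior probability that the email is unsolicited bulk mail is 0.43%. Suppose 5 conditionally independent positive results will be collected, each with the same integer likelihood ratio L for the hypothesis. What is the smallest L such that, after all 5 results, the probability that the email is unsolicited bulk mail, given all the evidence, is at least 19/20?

6

Prior odds = 0.0043/0.9957 = 43/9957.
Target odds = 0.95/0.05 = 19.
Need L⁵ ≥ 19 ÷ (43/9957) = 189183/43.
5⁵ = 3125 < 189183/43 ≤ 7776 = 6⁵, so L = 6.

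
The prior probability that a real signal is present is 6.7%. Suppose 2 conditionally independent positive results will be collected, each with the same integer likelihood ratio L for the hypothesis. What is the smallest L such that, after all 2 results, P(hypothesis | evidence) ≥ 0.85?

9

Prior odds = 0.067/0.933 = 67/933.
Target odds = 0.85/0.15 = 17/3.
Need L² ≥ 17/3 ÷ (67/933) = 5287/67.
8² = 64 < 5287/67 ≤ 81 = 9², so L = 9.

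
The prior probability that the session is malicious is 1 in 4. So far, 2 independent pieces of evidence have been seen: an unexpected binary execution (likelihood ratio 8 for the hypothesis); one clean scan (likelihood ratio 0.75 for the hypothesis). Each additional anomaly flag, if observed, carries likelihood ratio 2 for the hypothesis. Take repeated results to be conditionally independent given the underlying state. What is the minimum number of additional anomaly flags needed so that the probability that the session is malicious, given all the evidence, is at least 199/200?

Prior odds = 0.25/0.75 = 1/3.
Combined Bayes factor of the evidence already in hand = 8 × 0.75 = 6.
Odds after that evidence = (1/3) × 6 = 2.
Target odds = 0.995/0.005 = 199.
Need 2ⁿ ≥ 199 ÷ 2 = 99.5.
2⁶ = 64 falls short of 99.5 but 2⁷ = 128 reaches it, so n = 7.

7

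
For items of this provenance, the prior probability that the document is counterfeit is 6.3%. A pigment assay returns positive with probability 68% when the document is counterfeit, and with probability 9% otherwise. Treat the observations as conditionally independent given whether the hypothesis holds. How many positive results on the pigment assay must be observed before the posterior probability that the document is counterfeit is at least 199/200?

Prior odds: 0.063 ÷ 0.937 = 63/937.
Likelihood ratio of a positive result = 0.68/0.09 = 68/9.
Target odds: 0.995 ÷ 0.005 = 199.
Require (68/9)ⁿ ≥ 199 ÷ (63/937) = 186463/63.
(68/9)³ = 314432/729 falls short of 186463/63 but (68/9)⁴ = 21381376/6561 reaches it, so n = 4.

4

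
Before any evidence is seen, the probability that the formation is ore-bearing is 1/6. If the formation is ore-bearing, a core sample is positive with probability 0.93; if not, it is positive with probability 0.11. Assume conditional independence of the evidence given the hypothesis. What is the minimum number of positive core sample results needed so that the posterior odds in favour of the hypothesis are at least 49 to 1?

3

Prior odds: (1/6) ÷ (5/6) = 0.2.
Likelihood ratio of a positive = 0.93/0.11 = 93/11.
Target odds = 49.
Need 0.2 × (93/11)ⁿ ≥ 49, i.e. (93/11)ⁿ ≥ 245.
(93/11)² = 8649/121 falls short of 245 but (93/11)³ = 804357/1331 reaches it, so n = 3.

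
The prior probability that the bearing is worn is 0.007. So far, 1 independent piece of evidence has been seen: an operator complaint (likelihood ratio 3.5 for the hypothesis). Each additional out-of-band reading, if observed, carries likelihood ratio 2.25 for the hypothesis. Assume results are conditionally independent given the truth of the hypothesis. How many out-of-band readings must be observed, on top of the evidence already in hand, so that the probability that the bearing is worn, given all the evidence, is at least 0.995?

Prior odds = 0.007/0.993 = 7/993.
Bayes factor of the evidence already in hand = 3.5.
Odds after that evidence = (7/993) × 3.5 = 49/1986.
Target odds = 0.995/0.005 = 199.
Need 2.25ⁿ ≥ 199 ÷ (49/1986) = 395214/49.
2.25¹¹ ≈7481.83 falls short of 395214/49 but 2.25¹² ≈16834.1 reaches it, so n = 12.

12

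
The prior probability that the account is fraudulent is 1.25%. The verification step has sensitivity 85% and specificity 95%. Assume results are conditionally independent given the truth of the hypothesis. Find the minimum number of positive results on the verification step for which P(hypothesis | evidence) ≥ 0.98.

3

Prior odds = 0.0125/0.9875 = 1/79.
False-positive rate = 1 − 0.95 = 0.05; likelihood ratio of a positive = 0.85/0.05 = 17.
Target odds: 0.98 ÷ 0.02 = 49.
Require 17ⁿ ≥ 49 ÷ (1/79) = 3871.
17² = 289 falls short of 3871 but 17³ = 4913 reaches it, so n = 3.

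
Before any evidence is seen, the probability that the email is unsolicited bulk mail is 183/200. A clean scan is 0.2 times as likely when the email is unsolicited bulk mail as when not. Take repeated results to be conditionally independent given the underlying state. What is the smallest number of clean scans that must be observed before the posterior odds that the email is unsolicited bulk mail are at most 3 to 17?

3

Prior odds = 0.915/0.085 = 183/17.
Likelihood ratio per clean scan = 0.2.
Target odds = 3/17.
Need (183/17) × 0.2ⁿ ≤ 3/17, i.e. 0.2ⁿ ≤ 1/61.
0.2² = 0.04 is still above 1/61 but 0.2³ = 0.008 is at or below it, so n = 3.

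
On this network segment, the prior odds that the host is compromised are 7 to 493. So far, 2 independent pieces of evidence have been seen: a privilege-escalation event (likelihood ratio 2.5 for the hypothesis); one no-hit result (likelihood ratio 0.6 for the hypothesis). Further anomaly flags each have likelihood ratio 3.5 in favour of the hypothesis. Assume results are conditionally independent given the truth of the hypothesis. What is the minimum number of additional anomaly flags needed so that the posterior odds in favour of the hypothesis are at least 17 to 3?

5

Prior odds = 7/493.
Combined Bayes factor of the evidence already in hand = 2.5 × 0.6 = 1.5.
Odds after that evidence = (7/493) × 1.5 = 21/986.
Target odds = 17/3.
Need 3.5ⁿ ≥ 17/3 ÷ (21/986) = 16762/63.
3.5⁴ = 150.0625 falls short of 16762/63 but 3.5⁵ = 525.21875 reaches it, so n = 5.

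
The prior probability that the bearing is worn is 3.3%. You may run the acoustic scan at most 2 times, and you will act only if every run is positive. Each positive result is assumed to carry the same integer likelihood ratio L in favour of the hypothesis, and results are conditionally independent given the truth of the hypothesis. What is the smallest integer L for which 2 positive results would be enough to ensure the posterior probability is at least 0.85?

13

Prior odds = 0.033/0.967 = 33/967.
Target odds = 0.85/0.15 = 17/3.
Need L² ≥ 17/3 ÷ (33/967) = 16439/99.
12² = 144 < 16439/99 ≤ 169 = 13², so L = 13.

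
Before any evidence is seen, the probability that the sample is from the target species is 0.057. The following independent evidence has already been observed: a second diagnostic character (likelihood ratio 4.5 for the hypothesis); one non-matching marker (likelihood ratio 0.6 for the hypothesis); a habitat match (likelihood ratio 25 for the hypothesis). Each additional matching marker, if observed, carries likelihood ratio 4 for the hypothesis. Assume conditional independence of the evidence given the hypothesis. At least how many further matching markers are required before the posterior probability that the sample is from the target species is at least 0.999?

Prior odds = 0.057/0.943 = 57/943.
Combined Bayes factor of the evidence already in hand = 4.5 × 0.6 × 25 = 67.5.
Odds after that evidence = (57/943) × 67.5 = 7695/1886.
Target odds = 0.999/0.001 = 999.
Need 4ⁿ ≥ 999 ÷ (7695/1886) = 69782/285.
4³ = 64 falls short of 69782/285 but 4⁴ = 256 reaches it, so n = 4.

4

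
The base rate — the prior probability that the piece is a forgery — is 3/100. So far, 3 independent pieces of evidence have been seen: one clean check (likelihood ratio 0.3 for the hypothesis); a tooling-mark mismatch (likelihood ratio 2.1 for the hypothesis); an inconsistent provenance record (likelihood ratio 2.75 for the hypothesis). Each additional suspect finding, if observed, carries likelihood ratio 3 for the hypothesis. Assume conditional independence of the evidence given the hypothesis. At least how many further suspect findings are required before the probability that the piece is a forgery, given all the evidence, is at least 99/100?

7

Prior odds = 0.03/0.97 = 3/97.
Combined Bayes factor of the evidence already in hand = 0.3 × 2.1 × 2.75 = 1.7325.
Odds after that evidence = (3/97) × 1.7325 = 2079/38800.
Target odds = 0.99/0.01 = 99.
Need 3ⁿ ≥ 99 ÷ (2079/38800) = 38800/21.
3⁶ = 729 falls short of 38800/21 but 3⁷ = 2187 reaches it, so n = 7.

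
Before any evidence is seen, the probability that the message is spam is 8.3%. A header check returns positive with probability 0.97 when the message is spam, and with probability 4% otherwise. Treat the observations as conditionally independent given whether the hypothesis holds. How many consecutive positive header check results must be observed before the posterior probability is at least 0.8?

Prior odds = 0.083/0.917 = 83/917.
Likelihood ratio of a positive result = 0.97/0.04 = 24.25.
Target posterior odds = 0.8/0.2 = 4.
Need (83/917) × 24.25ⁿ ≥ 4, i.e. 24.25ⁿ ≥ 3668/83.
24.25¹ = 24.25 falls short of 3668/83 but 24.25² = 588.0625 reaches it, so n = 2.

2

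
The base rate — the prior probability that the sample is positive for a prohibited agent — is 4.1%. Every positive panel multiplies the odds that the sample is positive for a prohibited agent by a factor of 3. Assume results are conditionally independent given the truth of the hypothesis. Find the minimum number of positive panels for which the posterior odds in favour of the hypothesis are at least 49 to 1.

Prior odds = 0.041/0.959 = 41/959.
Likelihood ratio per positive panel = 3.
Target odds = 49.
Require 3ⁿ ≥ 49 ÷ (41/959) = 46991/41.
3⁶ = 729 falls short of 46991/41 but 3⁷ = 2187 reaches it, so n = 7.

7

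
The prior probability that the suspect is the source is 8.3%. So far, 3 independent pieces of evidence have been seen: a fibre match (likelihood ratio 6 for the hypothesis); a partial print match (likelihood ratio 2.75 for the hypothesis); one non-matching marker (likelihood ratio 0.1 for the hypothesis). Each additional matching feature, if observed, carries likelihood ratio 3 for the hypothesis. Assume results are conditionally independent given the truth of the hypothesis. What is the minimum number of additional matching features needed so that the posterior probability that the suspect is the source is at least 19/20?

5

Prior odds = 0.083/0.917 = 83/917.
Combined Bayes factor of the evidence already in hand = 6 × 2.75 × 0.1 = 1.65.
Odds after that evidence = (83/917) × 1.65 = 2739/18340.
Target odds = 0.95/0.05 = 19.
Need 3ⁿ ≥ 19 ÷ (2739/18340) = 348460/2739.
3⁴ = 81 falls short of 348460/2739 but 3⁵ = 243 reaches it, so n = 5.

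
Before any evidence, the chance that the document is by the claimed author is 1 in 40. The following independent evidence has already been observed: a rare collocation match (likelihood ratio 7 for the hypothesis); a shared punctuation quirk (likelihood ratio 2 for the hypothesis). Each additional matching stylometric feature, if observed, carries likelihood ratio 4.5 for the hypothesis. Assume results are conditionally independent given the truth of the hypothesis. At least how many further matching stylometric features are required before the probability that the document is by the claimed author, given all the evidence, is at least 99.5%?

5

Prior odds = 0.025/0.975 = 1/39.
Combined Bayes factor of the evidence already in hand = 7 × 2 = 14.
Odds after that evidence = (1/39) × 14 = 14/39.
Target odds = 0.995/0.005 = 199.
Need 4.5ⁿ ≥ 199 ÷ (14/39) = 7761/14.
4.5⁴ = 410.0625 falls short of 7761/14 but 4.5⁵ = 1845.28125 reaches it, so n = 5.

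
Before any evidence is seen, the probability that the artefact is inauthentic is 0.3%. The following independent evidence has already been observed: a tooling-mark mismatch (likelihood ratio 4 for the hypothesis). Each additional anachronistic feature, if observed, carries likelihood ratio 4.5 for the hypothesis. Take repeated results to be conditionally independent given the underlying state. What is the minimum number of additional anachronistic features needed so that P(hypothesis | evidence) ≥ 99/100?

Prior odds = 0.003/0.997 = 3/997.
Bayes factor of the evidence already in hand = 4.
Odds after that evidence = (3/997) × 4 = 12/997.
Target odds = 0.99/0.01 = 99.
Need 4.5ⁿ ≥ 99 ÷ (12/997) = 8225.25.
4.5⁵ = 1845.28125 falls short of 8225.25 but 4.5⁶ = 8303.765625 reaches it, so n = 6.

6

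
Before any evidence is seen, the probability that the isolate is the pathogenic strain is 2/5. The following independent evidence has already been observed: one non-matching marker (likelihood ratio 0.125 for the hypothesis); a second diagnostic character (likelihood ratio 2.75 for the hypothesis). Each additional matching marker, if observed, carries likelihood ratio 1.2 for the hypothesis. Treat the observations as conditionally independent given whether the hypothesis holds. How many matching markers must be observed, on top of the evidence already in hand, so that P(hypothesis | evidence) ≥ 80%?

16

Prior odds = 0.4/0.6 = 2/3.
Combined Bayes factor of the evidence already in hand = 0.125 × 2.75 = 0.34375.
Odds after that evidence = (2/3) × 0.34375 = 11/48.
Target odds = 0.8/0.2 = 4.
Need 1.2ⁿ ≥ 4 ÷ (11/48) = 192/11.
1.2¹⁵ ≈15.407 falls short of 192/11 but 1.2¹⁶ ≈18.4884 reaches it, so n = 16.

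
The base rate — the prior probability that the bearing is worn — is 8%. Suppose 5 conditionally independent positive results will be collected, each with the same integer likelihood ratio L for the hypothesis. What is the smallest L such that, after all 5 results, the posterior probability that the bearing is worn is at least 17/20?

Prior odds = 0.08/0.92 = 2/23.
Target odds = 0.85/0.15 = 17/3.
Need L⁵ ≥ 17/3 ÷ (2/23) = 391/6.
2⁵ = 32 < 391/6 ≤ 243 = 3⁵, so L = 3.

3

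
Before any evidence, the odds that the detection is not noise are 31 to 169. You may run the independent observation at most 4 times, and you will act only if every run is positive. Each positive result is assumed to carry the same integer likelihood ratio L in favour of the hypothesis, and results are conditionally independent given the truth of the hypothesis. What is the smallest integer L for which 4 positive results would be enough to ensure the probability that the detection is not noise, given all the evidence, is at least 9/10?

Prior odds = 31/169.
Target odds = 0.9/0.1 = 9.
Need L⁴ ≥ 9 ÷ (31/169) = 1521/31.
2⁴ = 16 < 1521/31 ≤ 81 = 3⁴, so L = 3.

3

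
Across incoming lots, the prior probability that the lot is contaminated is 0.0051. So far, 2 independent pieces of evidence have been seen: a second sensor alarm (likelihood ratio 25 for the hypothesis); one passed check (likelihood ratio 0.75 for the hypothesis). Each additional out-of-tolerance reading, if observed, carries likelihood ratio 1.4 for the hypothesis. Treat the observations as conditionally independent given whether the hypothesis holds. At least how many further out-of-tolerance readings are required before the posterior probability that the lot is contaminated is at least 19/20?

Prior odds = 0.0051/0.9949 = 51/9949.
Combined Bayes factor of the evidence already in hand = 25 × 0.75 = 18.75.
Odds after that evidence = (51/9949) × 18.75 = 3825/39796.
Target odds = 0.95/0.05 = 19.
Need 1.4ⁿ ≥ 19 ÷ (3825/39796) = 756124/3825.
1.4¹⁵ ≈155.568 falls short of 756124/3825 but 1.4¹⁶ ≈217.795 reaches it, so n = 16.

16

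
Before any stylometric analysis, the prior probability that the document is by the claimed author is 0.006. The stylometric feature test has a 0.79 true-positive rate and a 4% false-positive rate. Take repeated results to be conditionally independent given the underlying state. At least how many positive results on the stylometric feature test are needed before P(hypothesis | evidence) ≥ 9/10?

3

Prior odds = 0.006/0.994 = 3/497.
Likelihood ratio of a positive result = 0.79/0.04 = 19.75.
Target odds: 0.9 ÷ 0.1 = 9.
Need (3/497) × 19.75ⁿ ≥ 9, i.e. 19.75ⁿ ≥ 1491.
19.75² = 390.0625 falls short of 1491 but 19.75³ = 7703.734375 reaches it, so n = 3.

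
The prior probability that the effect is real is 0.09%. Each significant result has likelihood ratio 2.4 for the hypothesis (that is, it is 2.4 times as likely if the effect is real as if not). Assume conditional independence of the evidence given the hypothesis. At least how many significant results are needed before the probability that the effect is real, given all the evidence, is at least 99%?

14

Prior odds: 0.0009 ÷ 0.9991 = 9/9991.
Likelihood ratio per significant result = 2.4.
Target posterior odds = 0.99/0.01 = 99.
Require 2.4ⁿ ≥ 99 ÷ (9/9991) = 109901.
2.4¹³ ≈87648.8 falls short of 109901 but 2.4¹⁴ ≈210357 reaches it, so n = 14.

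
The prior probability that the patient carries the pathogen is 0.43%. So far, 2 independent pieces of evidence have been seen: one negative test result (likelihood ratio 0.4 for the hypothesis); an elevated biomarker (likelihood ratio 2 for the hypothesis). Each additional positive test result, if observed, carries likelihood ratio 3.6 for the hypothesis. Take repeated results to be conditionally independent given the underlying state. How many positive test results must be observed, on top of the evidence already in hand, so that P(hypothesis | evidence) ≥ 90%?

Prior odds = 0.0043/0.9957 = 43/9957.
Combined Bayes factor of the evidence already in hand = 0.4 × 2 = 0.8.
Odds after that evidence = (43/9957) × 0.8 = 172/49785.
Target odds = 0.9/0.1 = 9.
Need 3.6ⁿ ≥ 9 ÷ (172/49785) = 448065/172.
3.6⁶ = 34012224/15625 falls short of 448065/172 but 3.6⁷ = 612220032/78125 reaches it, so n = 7.

7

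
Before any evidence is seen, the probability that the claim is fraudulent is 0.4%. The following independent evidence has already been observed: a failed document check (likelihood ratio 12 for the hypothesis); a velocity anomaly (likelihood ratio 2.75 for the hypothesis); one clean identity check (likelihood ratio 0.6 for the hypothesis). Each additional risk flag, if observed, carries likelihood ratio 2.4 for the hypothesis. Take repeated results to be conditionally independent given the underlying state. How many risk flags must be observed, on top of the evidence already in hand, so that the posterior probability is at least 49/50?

Prior odds = 0.004/0.996 = 1/249.
Combined Bayes factor of the evidence already in hand = 12 × 2.75 × 0.6 = 19.8.
Odds after that evidence = (1/249) × 19.8 = 33/415.
Target odds = 0.98/0.02 = 49.
Need 2.4ⁿ ≥ 49 ÷ (33/415) = 20335/33.
2.4⁷ = 35831808/78125 falls short of 20335/33 but 2.4⁸ = 429981696/390625 reaches it, so n = 8.

8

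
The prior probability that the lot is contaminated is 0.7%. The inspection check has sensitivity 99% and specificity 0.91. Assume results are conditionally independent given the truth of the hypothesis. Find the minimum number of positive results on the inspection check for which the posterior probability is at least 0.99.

4

Prior odds: 0.007 ÷ 0.993 = 7/993.
False-positive rate = 1 − 0.91 = 0.09; likelihood ratio of a positive = 0.99/0.09 = 11.
Target odds: 0.99 ÷ 0.01 = 99.
Need (7/993) × 11ⁿ ≥ 99, i.e. 11ⁿ ≥ 98307/7.
11³ = 1331 falls short of 98307/7 but 11⁴ = 14641 reaches it, so n = 4.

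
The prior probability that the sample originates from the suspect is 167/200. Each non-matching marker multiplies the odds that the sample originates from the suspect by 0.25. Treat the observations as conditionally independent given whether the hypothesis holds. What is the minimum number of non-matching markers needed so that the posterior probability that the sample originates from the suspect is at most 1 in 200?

5

Prior odds: 0.835 ÷ 0.165 = 167/33.
Likelihood ratio per non-matching marker = 0.25.
Target odds: 0.005 ÷ 0.995 = 1/199.
Require 0.25ⁿ ≤ 1/199 ÷ (167/33) = 33/33233.
0.25⁴ = 0.00390625 is still above 33/33233 but 0.25⁵ = 1/1024 is at or below it, so n = 5.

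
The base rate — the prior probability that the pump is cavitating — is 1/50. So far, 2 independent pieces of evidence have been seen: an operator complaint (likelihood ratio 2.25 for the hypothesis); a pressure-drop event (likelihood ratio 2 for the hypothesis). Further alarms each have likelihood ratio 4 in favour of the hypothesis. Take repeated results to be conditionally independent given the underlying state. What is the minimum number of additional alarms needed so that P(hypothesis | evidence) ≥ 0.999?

Prior odds = 0.02/0.98 = 1/49.
Combined Bayes factor of the evidence already in hand = 2.25 × 2 = 4.5.
Odds after that evidence = (1/49) × 4.5 = 9/98.
Target odds = 0.999/0.001 = 999.
Need 4ⁿ ≥ 999 ÷ (9/98) = 10878.
4⁶ = 4096 falls short of 10878 but 4⁷ = 16384 reaches it, so n = 7.

7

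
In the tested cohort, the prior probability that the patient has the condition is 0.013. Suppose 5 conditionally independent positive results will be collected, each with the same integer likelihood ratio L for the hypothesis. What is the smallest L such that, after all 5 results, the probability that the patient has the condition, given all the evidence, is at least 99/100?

6

Prior odds = 0.013/0.987 = 13/987.
Target odds = 0.99/0.01 = 99.
Need L⁵ ≥ 99 ÷ (13/987) = 97713/13.
5⁵ = 3125 < 97713/13 ≤ 7776 = 6⁵, so L = 6.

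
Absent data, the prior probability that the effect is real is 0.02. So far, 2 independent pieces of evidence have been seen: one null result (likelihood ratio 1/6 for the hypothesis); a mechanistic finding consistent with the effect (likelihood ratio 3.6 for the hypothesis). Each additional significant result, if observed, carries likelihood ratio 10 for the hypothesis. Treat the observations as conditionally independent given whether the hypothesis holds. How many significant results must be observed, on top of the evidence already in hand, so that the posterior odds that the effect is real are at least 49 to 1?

4

Prior odds = 0.02/0.98 = 1/49.
Combined Bayes factor of the evidence already in hand = (1/6) × 3.6 = 0.6.
Odds after that evidence = (1/49) × 0.6 = 3/245.
Target odds = 49.
Need 10ⁿ ≥ 49 ÷ (3/245) = 12005/3.
10³ = 1000 falls short of 12005/3 but 10⁴ = 10000 reaches it, so n = 4.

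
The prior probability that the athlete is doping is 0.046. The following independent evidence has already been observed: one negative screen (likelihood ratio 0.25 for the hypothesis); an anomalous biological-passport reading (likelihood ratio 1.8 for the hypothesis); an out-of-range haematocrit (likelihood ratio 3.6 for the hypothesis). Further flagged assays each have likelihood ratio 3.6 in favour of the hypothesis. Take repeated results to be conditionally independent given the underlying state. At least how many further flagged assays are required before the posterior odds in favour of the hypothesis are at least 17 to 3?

Prior odds = 0.046/0.954 = 23/477.
Combined Bayes factor of the evidence already in hand = 0.25 × 1.8 × 3.6 = 1.62.
Odds after that evidence = (23/477) × 1.62 = 207/2650.
Target odds = 17/3.
Need 3.6ⁿ ≥ 17/3 ÷ (207/2650) = 45050/621.
3.6³ = 46.656 falls short of 45050/621 but 3.6⁴ = 167.9616 reaches it, so n = 4.

4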